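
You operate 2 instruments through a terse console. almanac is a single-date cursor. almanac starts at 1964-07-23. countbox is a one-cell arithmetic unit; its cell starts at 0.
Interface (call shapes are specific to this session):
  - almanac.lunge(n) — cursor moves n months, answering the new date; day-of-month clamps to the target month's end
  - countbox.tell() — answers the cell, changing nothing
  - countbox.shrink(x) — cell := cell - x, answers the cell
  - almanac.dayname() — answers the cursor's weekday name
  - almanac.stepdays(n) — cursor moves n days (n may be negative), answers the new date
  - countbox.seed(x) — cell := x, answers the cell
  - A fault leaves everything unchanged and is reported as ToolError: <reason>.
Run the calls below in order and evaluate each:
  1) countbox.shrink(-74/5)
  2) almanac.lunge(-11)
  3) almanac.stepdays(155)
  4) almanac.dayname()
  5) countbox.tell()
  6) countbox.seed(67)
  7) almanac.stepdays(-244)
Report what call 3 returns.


Answer: 1964-01-25

Derivation:
I call countbox.shrink using x→-74/5: 74/5.
Using almanac.lunge using n→-11, yielding 1963-08-23.
I use almanac.stepdays using n→155, which returns 1964-01-25.
Next I call almanac.dayname, → Saturday.
I try countbox.tell(), yielding 74/5.
Next I call countbox.seed using x→67, yielding 67.
Calling almanac.stepdays using n→-244, giving 1963-05-26.


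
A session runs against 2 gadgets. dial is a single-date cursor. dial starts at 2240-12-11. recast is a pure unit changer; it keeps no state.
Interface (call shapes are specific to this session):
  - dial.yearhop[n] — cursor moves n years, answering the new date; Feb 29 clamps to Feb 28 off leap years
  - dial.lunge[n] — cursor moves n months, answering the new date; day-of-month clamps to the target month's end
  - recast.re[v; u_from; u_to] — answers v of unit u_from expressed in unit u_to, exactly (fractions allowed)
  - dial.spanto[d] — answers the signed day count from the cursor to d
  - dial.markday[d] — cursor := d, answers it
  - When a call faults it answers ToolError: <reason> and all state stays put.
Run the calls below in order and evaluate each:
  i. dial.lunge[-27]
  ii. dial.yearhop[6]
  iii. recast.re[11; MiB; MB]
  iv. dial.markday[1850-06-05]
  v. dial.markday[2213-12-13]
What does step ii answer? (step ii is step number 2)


-- dial.lunge(-27) -> 2238-09-11
-- dial.yearhop(6) -> 2244-09-11
-- recast.re(11, MiB, MB) -> 180224/15625
-- dial.markday(1850-06-05) -> 1850-06-05
-- dial.markday(2213-12-13) -> 2213-12-13

Answer: 2244-09-11


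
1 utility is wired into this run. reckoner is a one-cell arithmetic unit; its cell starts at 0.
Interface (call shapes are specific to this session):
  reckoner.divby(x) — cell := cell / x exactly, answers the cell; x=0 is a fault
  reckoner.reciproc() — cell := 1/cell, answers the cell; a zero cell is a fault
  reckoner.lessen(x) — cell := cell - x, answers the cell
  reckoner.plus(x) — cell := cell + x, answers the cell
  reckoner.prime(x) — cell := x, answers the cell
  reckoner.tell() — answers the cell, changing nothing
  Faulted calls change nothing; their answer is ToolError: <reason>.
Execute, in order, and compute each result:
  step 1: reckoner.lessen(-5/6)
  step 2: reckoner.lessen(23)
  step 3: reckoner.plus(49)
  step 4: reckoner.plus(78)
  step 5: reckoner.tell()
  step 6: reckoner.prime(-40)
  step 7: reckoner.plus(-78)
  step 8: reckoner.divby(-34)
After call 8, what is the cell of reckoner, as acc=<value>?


I run reckoner.lessen on x=-5/6, — result: 5/6.
I invoke reckoner.lessen on x=23, yielding -133/6.
I call reckoner.plus on x=49, giving 161/6.
I run reckoner.plus on x=78, and get 629/6.
I try reckoner.tell, and observe 629/6.
Calling reckoner.prime on x=-40, which returns -40.
I run reckoner.plus on x=-78, and get -118.
Invoking reckoner.divby on x=-34: 59/17.

Answer: acc=59/17


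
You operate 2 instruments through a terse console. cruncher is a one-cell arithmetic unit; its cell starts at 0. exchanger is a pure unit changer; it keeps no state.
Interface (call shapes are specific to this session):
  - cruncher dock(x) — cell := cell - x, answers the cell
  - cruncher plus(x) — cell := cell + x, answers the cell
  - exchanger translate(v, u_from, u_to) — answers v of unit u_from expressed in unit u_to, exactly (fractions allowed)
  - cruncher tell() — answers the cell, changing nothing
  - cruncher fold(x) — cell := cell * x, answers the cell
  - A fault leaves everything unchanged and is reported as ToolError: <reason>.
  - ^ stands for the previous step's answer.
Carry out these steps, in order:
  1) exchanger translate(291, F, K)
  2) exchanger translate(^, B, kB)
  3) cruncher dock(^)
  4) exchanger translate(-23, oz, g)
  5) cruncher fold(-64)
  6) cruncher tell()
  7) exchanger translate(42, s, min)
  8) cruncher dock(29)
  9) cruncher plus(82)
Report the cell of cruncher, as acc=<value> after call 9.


Answer: acc=448259/5625

Derivation:
I call exchanger translate passing 291, F, K, which returns 75067/180.
Next I call exchanger translate passing ^, B, kB, → 75067/180000.
Now I run cruncher dock passing ^: -75067/180000.
I invoke exchanger translate passing -23, oz, g, and observe -1043262451/1600000.
I try cruncher fold passing -64: 150134/5625.
I call cruncher tell(): 150134/5625.
Invoking exchanger translate passing 42, s, min, and observe 7/10.
I run cruncher dock passing 29, and see -12991/5625.
I invoke cruncher plus passing 82: 448259/5625.


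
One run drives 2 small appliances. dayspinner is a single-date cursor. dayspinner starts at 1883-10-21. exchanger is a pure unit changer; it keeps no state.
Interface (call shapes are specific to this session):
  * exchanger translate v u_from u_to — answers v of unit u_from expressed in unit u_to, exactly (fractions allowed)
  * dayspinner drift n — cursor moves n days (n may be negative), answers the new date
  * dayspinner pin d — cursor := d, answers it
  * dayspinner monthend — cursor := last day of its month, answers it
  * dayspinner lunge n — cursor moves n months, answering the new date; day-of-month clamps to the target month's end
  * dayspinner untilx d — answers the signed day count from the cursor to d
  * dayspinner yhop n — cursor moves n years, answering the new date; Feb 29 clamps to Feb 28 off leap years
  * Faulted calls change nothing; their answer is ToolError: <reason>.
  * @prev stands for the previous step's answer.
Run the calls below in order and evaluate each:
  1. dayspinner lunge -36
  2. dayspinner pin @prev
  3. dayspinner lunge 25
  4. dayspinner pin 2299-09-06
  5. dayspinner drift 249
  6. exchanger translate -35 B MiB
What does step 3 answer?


Next I call dayspinner lunge with n=-36: 1880-10-21.
Now I run dayspinner pin with d=@prev, which returns 1880-10-21.
Using dayspinner lunge with n=25, → 1882-11-21.
Now I run dayspinner pin with d=2299-09-06, and observe 2299-09-06.
Invoking dayspinner drift with n=249, — result: 2300-05-13.
Next I call exchanger translate with v=-35, u_from=B, u_to=MiB, yielding -35/1048576.

Answer: 1882-11-21


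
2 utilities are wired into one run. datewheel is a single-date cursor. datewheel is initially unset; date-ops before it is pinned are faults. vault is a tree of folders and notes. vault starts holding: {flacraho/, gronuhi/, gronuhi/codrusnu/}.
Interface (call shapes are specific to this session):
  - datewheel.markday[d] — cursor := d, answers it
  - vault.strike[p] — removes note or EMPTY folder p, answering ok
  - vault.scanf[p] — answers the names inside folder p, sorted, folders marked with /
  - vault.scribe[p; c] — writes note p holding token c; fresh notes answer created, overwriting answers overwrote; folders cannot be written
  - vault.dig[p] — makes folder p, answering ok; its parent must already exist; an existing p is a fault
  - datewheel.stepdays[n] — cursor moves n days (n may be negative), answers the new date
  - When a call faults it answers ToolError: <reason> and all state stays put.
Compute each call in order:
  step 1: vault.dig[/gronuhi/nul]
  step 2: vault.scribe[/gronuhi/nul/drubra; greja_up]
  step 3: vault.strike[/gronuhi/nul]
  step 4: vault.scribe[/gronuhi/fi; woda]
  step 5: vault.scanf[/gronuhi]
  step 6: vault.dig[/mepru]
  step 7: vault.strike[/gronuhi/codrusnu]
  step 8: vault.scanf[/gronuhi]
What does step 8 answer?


CALL dig[p=/gronuhi/nul]
RET  ok
CALL scribe[p=/gronuhi/nul/drubra; c=greja_up]
RET  created
CALL strike[p=/gronuhi/nul]
RET  ToolError: not empty
CALL scribe[p=/gronuhi/fi; c=woda]
RET  created
CALL scanf[p=/gronuhi]
RET  [codrusnu/, fi, nul/]
CALL dig[p=/mepru]
RET  ok
CALL strike[p=/gronuhi/codrusnu]
RET  ok
CALL scanf[p=/gronuhi]
RET  [fi, nul/]

Answer: [fi, nul/]


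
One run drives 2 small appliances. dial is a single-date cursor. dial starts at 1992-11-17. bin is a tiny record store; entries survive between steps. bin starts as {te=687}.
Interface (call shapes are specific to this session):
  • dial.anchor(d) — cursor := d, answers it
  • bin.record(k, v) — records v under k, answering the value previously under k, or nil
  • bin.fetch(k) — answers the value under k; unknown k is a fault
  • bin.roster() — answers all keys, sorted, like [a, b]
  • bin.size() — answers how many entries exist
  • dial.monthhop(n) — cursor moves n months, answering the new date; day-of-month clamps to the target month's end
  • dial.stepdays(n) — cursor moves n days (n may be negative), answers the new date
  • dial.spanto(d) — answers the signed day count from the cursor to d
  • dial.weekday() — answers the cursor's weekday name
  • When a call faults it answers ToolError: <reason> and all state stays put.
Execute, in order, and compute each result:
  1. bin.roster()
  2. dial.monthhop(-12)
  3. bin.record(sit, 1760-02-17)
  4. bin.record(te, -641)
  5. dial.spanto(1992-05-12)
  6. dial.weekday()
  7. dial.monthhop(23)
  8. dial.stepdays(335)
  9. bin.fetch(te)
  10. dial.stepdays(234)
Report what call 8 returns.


Act: bin.roster[]
Obs: [te]
Act: dial.monthhop[n: -12]
Obs: 1991-11-17
Act: bin.record[k: sit; v: 1760-02-17]
Obs: nil
Act: bin.record[k: te; v: -641]
Obs: 687
Act: dial.spanto[d: 1992-05-12]
Obs: 177
Act: dial.weekday[]
Obs: Sunday
Act: dial.monthhop[n: 23]
Obs: 1993-10-17
Act: dial.stepdays[n: 335]
Obs: 1994-09-17
Act: bin.fetch[k: te]
Obs: -641
Act: dial.stepdays[n: 234]
Obs: 1995-05-09

Answer: 1994-09-17


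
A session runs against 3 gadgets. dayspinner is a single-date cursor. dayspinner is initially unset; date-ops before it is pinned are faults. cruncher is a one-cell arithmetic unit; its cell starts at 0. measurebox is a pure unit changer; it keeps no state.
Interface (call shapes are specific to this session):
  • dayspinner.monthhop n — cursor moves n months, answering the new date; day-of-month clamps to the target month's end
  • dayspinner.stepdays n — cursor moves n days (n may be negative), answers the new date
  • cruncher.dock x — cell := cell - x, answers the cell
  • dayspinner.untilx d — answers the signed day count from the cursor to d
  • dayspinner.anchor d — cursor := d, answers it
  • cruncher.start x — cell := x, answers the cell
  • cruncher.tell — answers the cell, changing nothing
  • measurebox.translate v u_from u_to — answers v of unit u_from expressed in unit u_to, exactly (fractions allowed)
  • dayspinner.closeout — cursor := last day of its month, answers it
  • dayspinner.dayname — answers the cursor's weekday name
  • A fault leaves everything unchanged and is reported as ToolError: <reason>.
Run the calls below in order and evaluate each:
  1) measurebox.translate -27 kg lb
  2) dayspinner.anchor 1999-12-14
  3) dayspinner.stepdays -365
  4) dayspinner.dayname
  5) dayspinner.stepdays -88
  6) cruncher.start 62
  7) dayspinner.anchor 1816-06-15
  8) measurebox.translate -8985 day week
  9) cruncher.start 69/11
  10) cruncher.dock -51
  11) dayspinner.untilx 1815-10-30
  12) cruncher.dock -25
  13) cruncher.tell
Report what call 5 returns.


~$ translate v=-27 u_from=kg u_to=lb
[out] -2700000000/45359237
~$ anchor d=1999-12-14
[out] 1999-12-14
~$ stepdays n=-365
[out] 1998-12-14
~$ dayname
[out] Monday
~$ stepdays n=-88
[out] 1998-09-17
~$ start x=62
[out] 62
~$ anchor d=1816-06-15
[out] 1816-06-15
~$ translate v=-8985 u_from=day u_to=week
[out] -8985/7
~$ start x=69/11
[out] 69/11
~$ dock x=-51
[out] 630/11
~$ untilx d=1815-10-30
[out] -229
~$ dock x=-25
[out] 905/11
~$ tell
[out] 905/11

Answer: 1998-09-17


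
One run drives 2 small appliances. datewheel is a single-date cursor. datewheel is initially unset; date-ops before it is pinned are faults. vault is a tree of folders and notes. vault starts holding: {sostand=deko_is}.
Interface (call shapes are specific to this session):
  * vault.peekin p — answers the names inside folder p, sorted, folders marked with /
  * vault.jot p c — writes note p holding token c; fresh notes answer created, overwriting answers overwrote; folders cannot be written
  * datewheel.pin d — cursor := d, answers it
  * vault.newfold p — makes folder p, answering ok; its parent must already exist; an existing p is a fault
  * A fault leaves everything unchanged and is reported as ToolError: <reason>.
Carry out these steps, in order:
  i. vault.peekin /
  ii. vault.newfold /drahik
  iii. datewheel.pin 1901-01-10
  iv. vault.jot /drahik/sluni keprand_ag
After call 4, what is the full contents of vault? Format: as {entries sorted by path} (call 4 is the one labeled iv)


Answer: {drahik/, drahik/sluni=keprand_ag, sostand=deko_is}

Derivation:
>>> vault.peekin p: /
= [sostand]
>>> vault.newfold p: /drahik
= ok
>>> datewheel.pin d: 1901-01-10
= 1901-01-10
>>> vault.jot p: /drahik/sluni c: keprand_ag
= created


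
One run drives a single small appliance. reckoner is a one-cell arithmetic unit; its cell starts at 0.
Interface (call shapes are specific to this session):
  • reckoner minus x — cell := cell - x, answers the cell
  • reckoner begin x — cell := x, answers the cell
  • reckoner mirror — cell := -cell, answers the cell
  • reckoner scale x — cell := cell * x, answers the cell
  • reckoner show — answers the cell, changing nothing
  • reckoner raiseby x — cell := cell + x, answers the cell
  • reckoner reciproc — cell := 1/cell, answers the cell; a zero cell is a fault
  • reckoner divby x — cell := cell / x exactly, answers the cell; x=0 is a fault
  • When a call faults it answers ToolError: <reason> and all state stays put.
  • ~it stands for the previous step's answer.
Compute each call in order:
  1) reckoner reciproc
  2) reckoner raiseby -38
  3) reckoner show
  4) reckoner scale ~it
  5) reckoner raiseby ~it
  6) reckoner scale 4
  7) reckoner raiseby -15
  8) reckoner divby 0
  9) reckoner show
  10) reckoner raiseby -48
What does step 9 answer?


Answer: 11537

Derivation:
>> reckoner reciproc()
<< ToolError: reciprocal of zero
>> reckoner raiseby(x→-38)
<< -38
>> reckoner show()
<< -38
>> reckoner scale(x→~it)
<< 1444
>> reckoner raiseby(x→~it)
<< 2888
>> reckoner scale(x→4)
<< 11552
>> reckoner raiseby(x→-15)
<< 11537
>> reckoner divby(x→0)
<< ToolError: division by zero
>> reckoner show()
<< 11537
>> reckoner raiseby(x→-48)
<< 11489


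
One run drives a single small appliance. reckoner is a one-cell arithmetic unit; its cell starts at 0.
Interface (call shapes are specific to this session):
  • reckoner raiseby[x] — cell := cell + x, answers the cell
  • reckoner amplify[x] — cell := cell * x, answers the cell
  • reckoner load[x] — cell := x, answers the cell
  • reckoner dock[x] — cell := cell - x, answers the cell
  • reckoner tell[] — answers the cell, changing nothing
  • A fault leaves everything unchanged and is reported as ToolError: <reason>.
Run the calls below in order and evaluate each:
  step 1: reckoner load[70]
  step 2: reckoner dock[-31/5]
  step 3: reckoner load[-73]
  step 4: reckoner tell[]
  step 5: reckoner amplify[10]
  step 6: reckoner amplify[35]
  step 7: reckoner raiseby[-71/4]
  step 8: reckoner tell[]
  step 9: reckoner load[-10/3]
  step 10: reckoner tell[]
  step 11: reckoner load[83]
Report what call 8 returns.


Answer: -102271/4

Derivation:
>>> reckoner load x='70'
:: 70
>>> reckoner dock x='-31/5'
:: 381/5
>>> reckoner load x='-73'
:: -73
>>> reckoner tell
:: -73
>>> reckoner amplify x='10'
:: -730
>>> reckoner amplify x='35'
:: -25550
>>> reckoner raiseby x='-71/4'
:: -102271/4
>>> reckoner tell
:: -102271/4
>>> reckoner load x='-10/3'
:: -10/3
>>> reckoner tell
:: -10/3
>>> reckoner load x='83'
:: 83


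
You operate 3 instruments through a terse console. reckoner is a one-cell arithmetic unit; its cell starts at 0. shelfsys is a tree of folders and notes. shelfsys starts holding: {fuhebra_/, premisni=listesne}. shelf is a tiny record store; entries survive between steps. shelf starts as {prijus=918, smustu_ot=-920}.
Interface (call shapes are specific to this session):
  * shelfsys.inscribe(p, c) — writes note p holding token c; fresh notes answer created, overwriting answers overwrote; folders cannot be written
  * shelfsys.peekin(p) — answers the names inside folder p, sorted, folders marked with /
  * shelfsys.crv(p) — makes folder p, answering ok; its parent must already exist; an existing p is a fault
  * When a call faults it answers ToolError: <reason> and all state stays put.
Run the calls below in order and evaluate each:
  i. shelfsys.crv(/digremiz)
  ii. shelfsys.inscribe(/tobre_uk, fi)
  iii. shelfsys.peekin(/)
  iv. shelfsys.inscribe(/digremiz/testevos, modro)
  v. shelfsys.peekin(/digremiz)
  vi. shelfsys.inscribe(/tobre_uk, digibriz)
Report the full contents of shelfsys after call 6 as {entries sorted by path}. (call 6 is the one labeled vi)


-- 1. shelfsys.crv(p='/digremiz') -> ok
-- 2. shelfsys.inscribe(p='/tobre_uk', c='fi') -> created
-- 3. shelfsys.peekin(p='/') -> [digremiz/, fuhebra_/, premisni, tobre_uk]
-- 4. shelfsys.inscribe(p='/digremiz/testevos', c='modro') -> created
-- 5. shelfsys.peekin(p='/digremiz') -> [testevos]
-- 6. shelfsys.inscribe(p='/tobre_uk', c='digibriz') -> overwrote

Answer: {digremiz/, digremiz/testevos=modro, fuhebra_/, premisni=listesne, tobre_uk=digibriz}


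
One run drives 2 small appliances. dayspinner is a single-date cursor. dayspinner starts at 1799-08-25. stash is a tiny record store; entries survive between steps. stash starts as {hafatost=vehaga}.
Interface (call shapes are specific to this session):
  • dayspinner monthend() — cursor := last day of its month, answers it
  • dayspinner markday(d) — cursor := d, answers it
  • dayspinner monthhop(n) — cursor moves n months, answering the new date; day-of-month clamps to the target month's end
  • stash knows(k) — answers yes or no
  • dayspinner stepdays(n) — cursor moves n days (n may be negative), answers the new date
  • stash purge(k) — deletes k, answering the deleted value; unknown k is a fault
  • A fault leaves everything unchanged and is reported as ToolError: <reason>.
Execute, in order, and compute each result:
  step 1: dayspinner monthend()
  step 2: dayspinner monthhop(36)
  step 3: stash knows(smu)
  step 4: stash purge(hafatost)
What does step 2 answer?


Answer: 1802-08-31

Derivation:
Calling dayspinner monthend, and observe 1799-08-31.
I use dayspinner monthhop using 36, and observe 1802-08-31.
I try stash knows using smu, — result: no.
I call stash purge using hafatost, and see vehaga.


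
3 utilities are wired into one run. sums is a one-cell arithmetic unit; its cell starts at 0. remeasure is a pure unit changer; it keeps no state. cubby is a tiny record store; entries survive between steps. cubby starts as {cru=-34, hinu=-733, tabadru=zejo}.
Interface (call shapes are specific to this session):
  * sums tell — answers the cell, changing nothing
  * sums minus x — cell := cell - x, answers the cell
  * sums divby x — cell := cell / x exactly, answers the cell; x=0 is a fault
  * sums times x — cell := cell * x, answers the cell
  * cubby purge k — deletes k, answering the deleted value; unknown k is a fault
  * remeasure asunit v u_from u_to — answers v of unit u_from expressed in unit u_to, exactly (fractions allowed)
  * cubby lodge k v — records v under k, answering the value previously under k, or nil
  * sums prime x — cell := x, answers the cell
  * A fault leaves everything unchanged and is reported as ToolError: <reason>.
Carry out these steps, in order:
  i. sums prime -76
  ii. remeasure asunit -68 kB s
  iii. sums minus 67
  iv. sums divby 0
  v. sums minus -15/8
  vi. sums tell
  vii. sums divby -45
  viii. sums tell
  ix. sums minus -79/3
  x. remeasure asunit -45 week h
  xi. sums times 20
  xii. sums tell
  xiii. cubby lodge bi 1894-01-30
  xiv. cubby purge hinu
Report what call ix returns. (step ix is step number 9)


→ sums prime(x: -76)
← -76
→ remeasure asunit(v: -68, u_from: kB, u_to: s)
← ToolError: incompatible units
→ sums minus(x: 67)
← -143
→ sums divby(x: 0)
← ToolError: division by zero
→ sums minus(x: -15/8)
← -1129/8
→ sums tell()
← -1129/8
→ sums divby(x: -45)
← 1129/360
→ sums tell()
← 1129/360
→ sums minus(x: -79/3)
← 10609/360
→ remeasure asunit(v: -45, u_from: week, u_to: h)
← -7560
→ sums times(x: 20)
← 10609/18
→ sums tell()
← 10609/18
→ cubby lodge(k: bi, v: 1894-01-30)
← nil
→ cubby purge(k: hinu)
← -733

Answer: 10609/360


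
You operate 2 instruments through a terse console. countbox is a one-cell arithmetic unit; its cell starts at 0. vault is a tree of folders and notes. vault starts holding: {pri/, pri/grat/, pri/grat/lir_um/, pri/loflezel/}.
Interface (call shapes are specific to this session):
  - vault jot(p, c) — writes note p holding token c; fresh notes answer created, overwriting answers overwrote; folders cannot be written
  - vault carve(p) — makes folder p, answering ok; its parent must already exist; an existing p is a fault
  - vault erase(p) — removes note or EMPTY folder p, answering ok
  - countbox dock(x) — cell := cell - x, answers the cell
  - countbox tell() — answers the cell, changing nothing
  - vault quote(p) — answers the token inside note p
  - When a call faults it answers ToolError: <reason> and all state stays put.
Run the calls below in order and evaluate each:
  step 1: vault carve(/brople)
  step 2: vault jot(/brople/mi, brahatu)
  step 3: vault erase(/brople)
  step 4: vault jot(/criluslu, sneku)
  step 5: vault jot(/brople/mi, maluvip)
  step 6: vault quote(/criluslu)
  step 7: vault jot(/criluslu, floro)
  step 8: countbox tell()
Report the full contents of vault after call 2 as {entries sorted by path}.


Answer: {brople/, brople/mi=brahatu, pri/, pri/grat/, pri/grat/lir_um/, pri/loflezel/}

Derivation:
Invoking vault carve using p: /brople, and get ok.
Invoking vault jot using p: /brople/mi, c: brahatu, giving created.
I invoke vault erase using p: /brople, yielding ToolError: not empty.
I try vault jot using p: /criluslu, c: sneku, → created.
I use vault jot using p: /brople/mi, c: maluvip, which returns overwrote.
Calling vault quote using p: /criluslu, and get sneku.
Using vault jot using p: /criluslu, c: floro, which returns overwrote.
I run countbox tell, — result: 0.


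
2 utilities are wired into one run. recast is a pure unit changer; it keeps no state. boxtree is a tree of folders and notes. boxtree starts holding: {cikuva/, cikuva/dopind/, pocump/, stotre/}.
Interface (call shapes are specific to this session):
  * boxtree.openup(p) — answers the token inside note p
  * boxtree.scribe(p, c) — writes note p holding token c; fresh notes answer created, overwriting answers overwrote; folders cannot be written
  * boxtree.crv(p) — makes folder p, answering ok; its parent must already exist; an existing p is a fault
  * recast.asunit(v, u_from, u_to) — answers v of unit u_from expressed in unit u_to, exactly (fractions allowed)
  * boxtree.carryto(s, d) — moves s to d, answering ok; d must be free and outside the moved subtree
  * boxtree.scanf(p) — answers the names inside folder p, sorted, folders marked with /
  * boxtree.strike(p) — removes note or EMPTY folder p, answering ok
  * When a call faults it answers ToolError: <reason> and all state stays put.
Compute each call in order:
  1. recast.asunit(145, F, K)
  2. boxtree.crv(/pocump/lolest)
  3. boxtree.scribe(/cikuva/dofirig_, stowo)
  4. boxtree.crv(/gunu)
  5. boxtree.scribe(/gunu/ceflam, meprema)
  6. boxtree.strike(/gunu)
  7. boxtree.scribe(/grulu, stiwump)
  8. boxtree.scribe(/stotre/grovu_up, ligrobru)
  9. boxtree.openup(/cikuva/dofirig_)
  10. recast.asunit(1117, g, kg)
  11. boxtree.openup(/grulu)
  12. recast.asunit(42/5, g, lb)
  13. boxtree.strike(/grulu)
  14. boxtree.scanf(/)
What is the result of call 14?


Answer: [cikuva/, gunu/, pocump/, stotre/]

Derivation:
~$ recast.asunit v='145' u_from='F' u_to='K'
:: 60467/180
~$ boxtree.crv p='/pocump/lolest'
:: ok
~$ boxtree.scribe p='/cikuva/dofirig_' c='stowo'
:: created
~$ boxtree.crv p='/gunu'
:: ok
~$ boxtree.scribe p='/gunu/ceflam' c='meprema'
:: created
~$ boxtree.strike p='/gunu'
:: ToolError: not empty
~$ boxtree.scribe p='/grulu' c='stiwump'
:: created
~$ boxtree.scribe p='/stotre/grovu_up' c='ligrobru'
:: created
~$ boxtree.openup p='/cikuva/dofirig_'
:: stowo
~$ recast.asunit v='1117' u_from='g' u_to='kg'
:: 1117/1000
~$ boxtree.openup p='/grulu'
:: stiwump
~$ recast.asunit v='42/5' u_from='g' u_to='lb'
:: 120000/6479891
~$ boxtree.strike p='/grulu'
:: ok
~$ boxtree.scanf p='/'
:: [cikuva/, gunu/, pocump/, stotre/]


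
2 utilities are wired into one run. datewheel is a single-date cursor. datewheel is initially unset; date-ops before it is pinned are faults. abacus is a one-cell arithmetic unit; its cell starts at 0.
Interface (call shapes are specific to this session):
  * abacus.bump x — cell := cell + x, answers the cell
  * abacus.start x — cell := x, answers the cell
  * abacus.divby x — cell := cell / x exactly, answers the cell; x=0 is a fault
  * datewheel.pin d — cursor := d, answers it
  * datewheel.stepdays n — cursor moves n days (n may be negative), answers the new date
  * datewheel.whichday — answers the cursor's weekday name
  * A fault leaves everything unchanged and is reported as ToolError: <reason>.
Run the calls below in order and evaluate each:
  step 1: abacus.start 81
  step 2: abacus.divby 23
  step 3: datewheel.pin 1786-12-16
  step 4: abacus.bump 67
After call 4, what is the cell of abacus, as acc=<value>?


% abacus.start x: 81
:: 81
% abacus.divby x: 23
:: 81/23
% datewheel.pin d: 1786-12-16
:: 1786-12-16
% abacus.bump x: 67
:: 1622/23

Answer: acc=1622/23


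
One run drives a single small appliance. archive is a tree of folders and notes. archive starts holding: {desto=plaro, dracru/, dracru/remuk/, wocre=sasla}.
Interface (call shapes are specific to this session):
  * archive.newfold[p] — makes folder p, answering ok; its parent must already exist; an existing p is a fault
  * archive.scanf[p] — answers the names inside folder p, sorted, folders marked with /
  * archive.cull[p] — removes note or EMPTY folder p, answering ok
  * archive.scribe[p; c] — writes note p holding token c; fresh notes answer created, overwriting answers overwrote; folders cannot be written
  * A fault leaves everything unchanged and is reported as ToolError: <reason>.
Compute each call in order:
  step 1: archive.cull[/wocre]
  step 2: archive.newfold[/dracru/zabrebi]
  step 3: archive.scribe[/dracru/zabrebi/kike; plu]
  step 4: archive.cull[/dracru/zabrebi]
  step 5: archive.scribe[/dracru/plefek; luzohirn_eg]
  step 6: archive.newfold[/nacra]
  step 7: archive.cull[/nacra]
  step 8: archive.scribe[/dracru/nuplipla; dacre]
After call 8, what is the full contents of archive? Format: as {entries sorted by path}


Do: archive.cull[p=/wocre]
See: ok
Do: archive.newfold[p=/dracru/zabrebi]
See: ok
Do: archive.scribe[p=/dracru/zabrebi/kike; c=plu]
See: created
Do: archive.cull[p=/dracru/zabrebi]
See: ToolError: not empty
Do: archive.scribe[p=/dracru/plefek; c=luzohirn_eg]
See: created
Do: archive.newfold[p=/nacra]
See: ok
Do: archive.cull[p=/nacra]
See: ok
Do: archive.scribe[p=/dracru/nuplipla; c=dacre]
See: created

Answer: {desto=plaro, dracru/, dracru/nuplipla=dacre, dracru/plefek=luzohirn_eg, dracru/remuk/, dracru/zabrebi/, dracru/zabrebi/kike=plu}


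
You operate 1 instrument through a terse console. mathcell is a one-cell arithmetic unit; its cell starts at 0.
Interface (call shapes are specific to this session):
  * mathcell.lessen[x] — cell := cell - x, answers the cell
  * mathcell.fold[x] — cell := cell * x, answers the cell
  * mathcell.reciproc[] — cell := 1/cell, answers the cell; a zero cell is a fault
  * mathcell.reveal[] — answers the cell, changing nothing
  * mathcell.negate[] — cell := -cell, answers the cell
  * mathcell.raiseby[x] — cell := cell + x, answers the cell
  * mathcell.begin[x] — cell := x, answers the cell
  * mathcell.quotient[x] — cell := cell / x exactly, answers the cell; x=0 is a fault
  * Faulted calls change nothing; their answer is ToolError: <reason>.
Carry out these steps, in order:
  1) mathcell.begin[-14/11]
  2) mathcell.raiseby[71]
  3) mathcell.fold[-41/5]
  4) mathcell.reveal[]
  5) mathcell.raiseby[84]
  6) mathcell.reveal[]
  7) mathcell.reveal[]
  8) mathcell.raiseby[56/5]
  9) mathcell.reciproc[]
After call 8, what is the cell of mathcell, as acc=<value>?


==> mathcell.begin(x→-14/11)
<== -14/11
==> mathcell.raiseby(x→71)
<== 767/11
==> mathcell.fold(x→-41/5)
<== -31447/55
==> mathcell.reveal()
<== -31447/55
==> mathcell.raiseby(x→84)
<== -26827/55
==> mathcell.reveal()
<== -26827/55
==> mathcell.reveal()
<== -26827/55
==> mathcell.raiseby(x→56/5)
<== -26211/55
==> mathcell.reciproc()
<== -55/26211

Answer: acc=-26211/55


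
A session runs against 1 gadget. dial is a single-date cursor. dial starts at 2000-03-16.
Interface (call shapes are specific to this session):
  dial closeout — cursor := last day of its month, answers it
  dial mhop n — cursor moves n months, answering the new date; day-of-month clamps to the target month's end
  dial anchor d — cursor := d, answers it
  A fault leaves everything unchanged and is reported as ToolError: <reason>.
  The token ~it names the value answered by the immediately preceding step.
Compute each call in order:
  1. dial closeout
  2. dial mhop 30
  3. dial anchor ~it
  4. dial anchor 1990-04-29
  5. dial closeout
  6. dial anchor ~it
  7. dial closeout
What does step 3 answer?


I run dial closeout, and get 2000-03-31.
Invoking dial mhop with n→30, → 2002-09-30.
I try dial anchor with d→~it, giving 2002-09-30.
I run dial anchor with d→1990-04-29, → 1990-04-29.
Using dial closeout, and observe 1990-04-30.
I invoke dial anchor with d→~it, which returns 1990-04-30.
I invoke dial closeout(), giving 1990-04-30.

Answer: 2002-09-30


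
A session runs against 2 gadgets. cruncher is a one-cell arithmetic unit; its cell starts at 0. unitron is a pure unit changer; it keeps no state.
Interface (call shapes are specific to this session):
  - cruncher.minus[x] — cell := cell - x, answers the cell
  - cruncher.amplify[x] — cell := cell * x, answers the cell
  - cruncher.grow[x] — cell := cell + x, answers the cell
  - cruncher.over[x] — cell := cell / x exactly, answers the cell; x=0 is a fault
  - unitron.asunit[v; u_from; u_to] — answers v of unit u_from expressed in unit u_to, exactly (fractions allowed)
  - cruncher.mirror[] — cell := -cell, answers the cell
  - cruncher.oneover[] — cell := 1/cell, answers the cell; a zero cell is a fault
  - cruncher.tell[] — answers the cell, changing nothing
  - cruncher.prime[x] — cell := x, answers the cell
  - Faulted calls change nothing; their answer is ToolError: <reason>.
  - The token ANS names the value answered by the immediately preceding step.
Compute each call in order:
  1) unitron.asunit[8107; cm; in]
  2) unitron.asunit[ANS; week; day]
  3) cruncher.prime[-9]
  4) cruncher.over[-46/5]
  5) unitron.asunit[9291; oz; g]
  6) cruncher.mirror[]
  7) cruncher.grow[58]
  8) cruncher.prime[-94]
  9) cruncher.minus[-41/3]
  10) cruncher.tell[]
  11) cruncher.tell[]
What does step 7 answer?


==> asunit(8107, cm, in)
<== 405350/127
==> asunit(ANS, week, day)
<== 2837450/127
==> prime(-9)
<== -9
==> over(-46/5)
<== 45/46
==> asunit(9291, oz, g)
<== 421432670967/1600000
==> mirror()
<== -45/46
==> grow(58)
<== 2623/46
==> prime(-94)
<== -94
==> minus(-41/3)
<== -241/3
==> tell()
<== -241/3
==> tell()
<== -241/3

Answer: 2623/46


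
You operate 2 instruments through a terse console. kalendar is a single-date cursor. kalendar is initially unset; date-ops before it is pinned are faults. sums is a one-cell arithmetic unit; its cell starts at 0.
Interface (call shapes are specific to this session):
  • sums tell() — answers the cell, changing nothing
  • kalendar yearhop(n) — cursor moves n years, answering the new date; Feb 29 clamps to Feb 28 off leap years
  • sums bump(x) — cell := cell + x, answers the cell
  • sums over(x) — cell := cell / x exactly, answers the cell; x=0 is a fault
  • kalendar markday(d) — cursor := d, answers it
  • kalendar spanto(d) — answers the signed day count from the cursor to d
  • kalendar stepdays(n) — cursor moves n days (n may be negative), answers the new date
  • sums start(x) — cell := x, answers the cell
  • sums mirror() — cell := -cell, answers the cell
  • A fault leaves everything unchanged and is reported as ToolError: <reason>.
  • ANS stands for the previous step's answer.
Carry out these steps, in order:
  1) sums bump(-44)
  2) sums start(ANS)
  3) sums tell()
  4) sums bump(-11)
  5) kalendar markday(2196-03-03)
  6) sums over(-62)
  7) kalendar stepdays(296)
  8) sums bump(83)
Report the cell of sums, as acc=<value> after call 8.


Answer: acc=5201/62

Derivation:
I call sums bump(x→-44), yielding -44.
Calling sums start(x→ANS), and get -44.
I run sums tell, → -44.
I use sums bump(x→-11), and get -55.
Calling kalendar markday(d→2196-03-03), which returns 2196-03-03.
Calling sums over(x→-62), yielding 55/62.
Calling kalendar stepdays(n→296), yielding 2196-12-24.
I run sums bump(x→83), which returns 5201/62.


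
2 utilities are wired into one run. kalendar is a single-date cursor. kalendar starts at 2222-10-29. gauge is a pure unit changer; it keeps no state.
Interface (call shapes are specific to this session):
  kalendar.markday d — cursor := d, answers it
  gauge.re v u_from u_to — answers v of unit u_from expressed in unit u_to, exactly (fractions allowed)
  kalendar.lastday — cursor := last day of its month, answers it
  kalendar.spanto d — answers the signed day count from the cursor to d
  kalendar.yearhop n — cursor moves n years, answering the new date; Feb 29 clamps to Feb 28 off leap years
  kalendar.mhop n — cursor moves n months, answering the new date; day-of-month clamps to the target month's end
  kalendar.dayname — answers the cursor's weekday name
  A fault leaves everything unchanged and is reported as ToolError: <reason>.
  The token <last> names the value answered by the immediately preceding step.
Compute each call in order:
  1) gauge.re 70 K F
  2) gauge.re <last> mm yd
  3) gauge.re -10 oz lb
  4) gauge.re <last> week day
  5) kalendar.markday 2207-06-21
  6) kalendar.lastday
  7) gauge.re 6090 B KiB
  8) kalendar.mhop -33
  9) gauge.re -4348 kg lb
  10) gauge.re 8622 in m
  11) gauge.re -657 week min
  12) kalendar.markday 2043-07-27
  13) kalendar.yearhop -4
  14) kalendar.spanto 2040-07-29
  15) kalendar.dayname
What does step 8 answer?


Step: re[v='70'; u_from='K'; u_to='F']
Result: -33367/100
Step: re[v='<last>'; u_from='mm'; u_to='yd']
Result: -33367/91440
Step: re[v='-10'; u_from='oz'; u_to='lb']
Result: -5/8
Step: re[v='<last>'; u_from='week'; u_to='day']
Result: -35/8
Step: markday[d='2207-06-21']
Result: 2207-06-21
Step: lastday[]
Result: 2207-06-30
Step: re[v='6090'; u_from='B'; u_to='KiB']
Result: 3045/512
Step: mhop[n='-33']
Result: 2204-09-30
Step: re[v='-4348'; u_from='kg'; u_to='lb']
Result: -434800000000/45359237
Step: re[v='8622'; u_from='in'; u_to='m']
Result: 547497/2500
Step: re[v='-657'; u_from='week'; u_to='min']
Result: -6622560
Step: markday[d='2043-07-27']
Result: 2043-07-27
Step: yearhop[n='-4']
Result: 2039-07-27
Step: spanto[d='2040-07-29']
Result: 368
Step: dayname[]
Result: Wednesday

Answer: 2204-09-30


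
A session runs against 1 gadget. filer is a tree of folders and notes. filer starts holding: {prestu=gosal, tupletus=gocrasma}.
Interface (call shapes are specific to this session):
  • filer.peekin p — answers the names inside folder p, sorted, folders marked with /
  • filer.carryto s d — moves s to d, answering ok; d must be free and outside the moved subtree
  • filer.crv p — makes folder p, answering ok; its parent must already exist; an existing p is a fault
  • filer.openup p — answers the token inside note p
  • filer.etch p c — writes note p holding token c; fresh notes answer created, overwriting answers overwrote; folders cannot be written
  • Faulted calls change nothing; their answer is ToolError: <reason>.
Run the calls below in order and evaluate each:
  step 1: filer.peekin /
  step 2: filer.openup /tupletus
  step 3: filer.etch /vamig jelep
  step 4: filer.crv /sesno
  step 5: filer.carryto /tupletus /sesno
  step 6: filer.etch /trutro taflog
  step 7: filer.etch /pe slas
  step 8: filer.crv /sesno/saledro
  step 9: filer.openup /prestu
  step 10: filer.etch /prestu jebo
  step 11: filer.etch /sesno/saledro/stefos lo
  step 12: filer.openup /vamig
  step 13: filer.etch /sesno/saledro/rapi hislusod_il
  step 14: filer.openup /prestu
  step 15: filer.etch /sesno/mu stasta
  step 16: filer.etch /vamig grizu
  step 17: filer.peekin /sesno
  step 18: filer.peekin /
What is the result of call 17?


! filer.peekin(p=/) == [prestu, tupletus]
! filer.openup(p=/tupletus) == gocrasma
! filer.etch(p=/vamig, c=jelep) == created
! filer.crv(p=/sesno) == ok
! filer.carryto(s=/tupletus, d=/sesno) == ToolError: exists
! filer.etch(p=/trutro, c=taflog) == created
! filer.etch(p=/pe, c=slas) == created
! filer.crv(p=/sesno/saledro) == ok
! filer.openup(p=/prestu) == gosal
! filer.etch(p=/prestu, c=jebo) == overwrote
! filer.etch(p=/sesno/saledro/stefos, c=lo) == created
! filer.openup(p=/vamig) == jelep
! filer.etch(p=/sesno/saledro/rapi, c=hislusod_il) == created
! filer.openup(p=/prestu) == jebo
! filer.etch(p=/sesno/mu, c=stasta) == created
! filer.etch(p=/vamig, c=grizu) == overwrote
! filer.peekin(p=/sesno) == [mu, saledro/]
! filer.peekin(p=/) == [pe, prestu, sesno/, trutro, tupletus, vamig]

Answer: [mu, saledro/]


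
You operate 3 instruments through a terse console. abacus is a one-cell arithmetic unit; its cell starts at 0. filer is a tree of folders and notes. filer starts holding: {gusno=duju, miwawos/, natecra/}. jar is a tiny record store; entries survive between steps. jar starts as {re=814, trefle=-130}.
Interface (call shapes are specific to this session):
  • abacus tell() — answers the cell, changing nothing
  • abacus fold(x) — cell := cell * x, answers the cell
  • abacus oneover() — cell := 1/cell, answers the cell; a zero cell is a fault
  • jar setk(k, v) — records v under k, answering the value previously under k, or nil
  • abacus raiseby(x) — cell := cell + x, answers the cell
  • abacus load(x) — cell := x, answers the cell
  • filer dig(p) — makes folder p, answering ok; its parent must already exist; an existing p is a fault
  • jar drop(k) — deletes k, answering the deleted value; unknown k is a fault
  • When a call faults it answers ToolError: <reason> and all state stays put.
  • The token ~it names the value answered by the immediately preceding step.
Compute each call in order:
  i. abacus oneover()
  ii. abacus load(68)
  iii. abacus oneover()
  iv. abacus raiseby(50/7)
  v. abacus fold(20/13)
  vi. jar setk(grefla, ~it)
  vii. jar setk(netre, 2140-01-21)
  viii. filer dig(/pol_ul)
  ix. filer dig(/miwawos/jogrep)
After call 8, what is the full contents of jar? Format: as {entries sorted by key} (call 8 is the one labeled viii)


Calling abacus oneover, and see ToolError: reciprocal of zero.
Next I call abacus load(x='68'), and observe 68.
Then abacus oneover(), which returns 1/68.
I invoke abacus raiseby(x='50/7'), which returns 3407/476.
I invoke abacus fold(x='20/13'), — result: 17035/1547.
I use jar setk(k='grefla', v='~it'), → nil.
Now I run jar setk(k='netre', v='2140-01-21'), → nil.
I invoke filer dig(p='/pol_ul'), which returns ok.
Invoking filer dig(p='/miwawos/jogrep'), which returns ok.

Answer: {grefla=17035/1547, netre=2140-01-21, re=814, trefle=-130}
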